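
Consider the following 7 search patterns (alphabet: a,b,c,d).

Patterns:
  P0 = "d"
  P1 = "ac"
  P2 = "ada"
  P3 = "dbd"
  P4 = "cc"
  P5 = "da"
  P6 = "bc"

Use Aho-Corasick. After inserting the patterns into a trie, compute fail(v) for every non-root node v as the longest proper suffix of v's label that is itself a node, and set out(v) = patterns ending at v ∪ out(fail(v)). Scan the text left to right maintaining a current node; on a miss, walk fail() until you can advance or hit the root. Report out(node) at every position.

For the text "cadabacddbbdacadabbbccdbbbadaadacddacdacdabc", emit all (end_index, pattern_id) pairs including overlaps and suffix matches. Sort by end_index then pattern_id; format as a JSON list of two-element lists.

Build:
Trie nodes:
  n0 'ε': a→2 b→11 c→8 d→1
  n1 'd': a→10 b→6  ←P0
  n2 'a': c→3 d→4
  n3 'ac': ·  ←P1
  n4 'ad': a→5
  n5 'ada': ·  ←P2
  n6 'db': d→7
  n7 'dbd': ·  ←P3
  n8 'c': c→9
  n9 'cc': ·  ←P4
  n10 'da': ·  ←P5
  n11 'b': c→12
  n12 'bc': ·  ←P6

Failure links (BFS by depth):
  fail(1) 'd': from fail(0)=0 chase 'd': 0 ⇒ 0;  out={0}∪out(0)={0}
  fail(2) 'a': from fail(0)=0 chase 'a': 0 ⇒ 0;  out=∅∪out(0)=∅
  fail(8) 'c': from fail(0)=0 chase 'c': 0 ⇒ 0;  out=∅∪out(0)=∅
  fail(11) 'b': from fail(0)=0 chase 'b': 0 ⇒ 0;  out=∅∪out(0)=∅
  fail(3) 'ac': from fail(2)=0 chase 'c': 0 ⇒ 8;  out={1}∪out(8)={1}
  fail(4) 'ad': from fail(2)=0 chase 'd': 0 ⇒ 1;  out=∅∪out(1)={0}
  fail(6) 'db': from fail(1)=0 chase 'b': 0 ⇒ 11;  out=∅∪out(11)=∅
  fail(9) 'cc': from fail(8)=0 chase 'c': 0 ⇒ 8;  out={4}∪out(8)={4}
  fail(10) 'da': from fail(1)=0 chase 'a': 0 ⇒ 2;  out={5}∪out(2)={5}
  fail(12) 'bc': from fail(11)=0 chase 'c': 0 ⇒ 8;  out={6}∪out(8)={6}
  fail(5) 'ada': from fail(4)=1 chase 'a': 1 ⇒ 10;  out={2}∪out(10)={2,5}
  fail(7) 'dbd': from fail(6)=11 chase 'd': 11→0 ⇒ 1;  out={3}∪out(1)={0,3}

Run:
[0] read 'c'  n0⇒n8
[1] read 'a'  n8⇒n2 (via fail)
[2] read 'd'  n2⇒n4  emit P0@[2:2]
[3] read 'a'  n4⇒n5  emit P2@[1:3],P5@[2:3]
[4] read 'b'  n5⇒n11 (via fail)
[5] read 'a'  n11⇒n2 (via fail)
[6] read 'c'  n2⇒n3  emit P1@[5:6]
[7] read 'd'  n3⇒n1 (via fail)  emit P0@[7:7]
[8] read 'd'  n1⇒n1 (via fail)  emit P0@[8:8]
[9] read 'b'  n1⇒n6
[10] read 'b'  n6⇒n11 (via fail)
[11] read 'd'  n11⇒n1 (via fail)  emit P0@[11:11]
[12] read 'a'  n1⇒n10  emit P5@[11:12]
[13] read 'c'  n10⇒n3 (via fail)  emit P1@[12:13]
[14] read 'a'  n3⇒n2 (via fail)
[15] read 'd'  n2⇒n4  emit P0@[15:15]
[16] read 'a'  n4⇒n5  emit P2@[14:16],P5@[15:16]
[17] read 'b'  n5⇒n11 (via fail)
[18] read 'b'  n11⇒n11 (via fail)
[19] read 'b'  n11⇒n11 (via fail)
[20] read 'c'  n11⇒n12  emit P6@[19:20]
[21] read 'c'  n12⇒n9 (via fail)  emit P4@[20:21]
[22] read 'd'  n9⇒n1 (via fail)  emit P0@[22:22]
[23] read 'b'  n1⇒n6
[24] read 'b'  n6⇒n11 (via fail)
[25] read 'b'  n11⇒n11 (via fail)
[26] read 'a'  n11⇒n2 (via fail)
[27] read 'd'  n2⇒n4  emit P0@[27:27]
[28] read 'a'  n4⇒n5  emit P2@[26:28],P5@[27:28]
[29] read 'a'  n5⇒n2 (via fail)
[30] read 'd'  n2⇒n4  emit P0@[30:30]
[31] read 'a'  n4⇒n5  emit P2@[29:31],P5@[30:31]
[32] read 'c'  n5⇒n3 (via fail)  emit P1@[31:32]
[33] read 'd'  n3⇒n1 (via fail)  emit P0@[33:33]
[34] read 'd'  n1⇒n1 (via fail)  emit P0@[34:34]
[35] read 'a'  n1⇒n10  emit P5@[34:35]
[36] read 'c'  n10⇒n3 (via fail)  emit P1@[35:36]
[37] read 'd'  n3⇒n1 (via fail)  emit P0@[37:37]
[38] read 'a'  n1⇒n10  emit P5@[37:38]
[39] read 'c'  n10⇒n3 (via fail)  emit P1@[38:39]
[40] read 'd'  n3⇒n1 (via fail)  emit P0@[40:40]
[41] read 'a'  n1⇒n10  emit P5@[40:41]
[42] read 'b'  n10⇒n11 (via fail)
[43] read 'c'  n11⇒n12  emit P6@[42:43]

Matches: [[2,0],[3,2],[3,5],[6,1],[7,0],[8,0],[11,0],[12,5],[13,1],[15,0],[16,2],[16,5],[20,6],[21,4],[22,0],[27,0],[28,2],[28,5],[30,0],[31,2],[31,5],[32,1],[33,0],[34,0],[35,5],[36,1],[37,0],[38,5],[39,1],[40,0],[41,5],[43,6]]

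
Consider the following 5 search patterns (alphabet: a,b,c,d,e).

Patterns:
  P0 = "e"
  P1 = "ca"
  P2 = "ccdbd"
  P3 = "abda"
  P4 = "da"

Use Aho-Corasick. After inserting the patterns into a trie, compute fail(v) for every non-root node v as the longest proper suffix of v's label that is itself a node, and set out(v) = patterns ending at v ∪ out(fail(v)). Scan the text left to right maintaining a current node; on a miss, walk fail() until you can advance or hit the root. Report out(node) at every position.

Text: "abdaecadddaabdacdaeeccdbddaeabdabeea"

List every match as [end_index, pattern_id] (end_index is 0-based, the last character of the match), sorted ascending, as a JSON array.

Build:
Trie nodes:
  0='ε' goto a→8 c→2 d→12 e→1
  1='e' goto ·  ←P0
  2='c' goto a→3 c→4
  3='ca' goto ·  ←P1
  4='cc' goto d→5
  5='ccd' goto b→6
  6='ccdb' goto d→7
  7='ccdbd' goto ·  ←P2
  8='a' goto b→9
  9='ab' goto d→10
  10='abd' goto a→11
  11='abda' goto ·  ←P3
  12='d' goto a→13
  13='da' goto ·  ←P4

Failure links (BFS by depth):
  fail(1) 'e': from fail(0)=0 chase 'e': 0 ⇒ 0;  out={0}∪out(0)={0}
  fail(2) 'c': from fail(0)=0 chase 'c': 0 ⇒ 0;  out=∅∪out(0)=∅
  fail(8) 'a': from fail(0)=0 chase 'a': 0 ⇒ 0;  out=∅∪out(0)=∅
  fail(12) 'd': from fail(0)=0 chase 'd': 0 ⇒ 0;  out=∅∪out(0)=∅
  fail(3) 'ca': from fail(2)=0 chase 'a': 0 ⇒ 8;  out={1}∪out(8)={1}
  fail(4) 'cc': from fail(2)=0 chase 'c': 0 ⇒ 2;  out=∅∪out(2)=∅
  fail(9) 'ab': from fail(8)=0 chase 'b': 0 ⇒ 0;  out=∅∪out(0)=∅
  fail(13) 'da': from fail(12)=0 chase 'a': 0 ⇒ 8;  out={4}∪out(8)={4}
  fail(5) 'ccd': from fail(4)=2 chase 'd': 2→0 ⇒ 12;  out=∅∪out(12)=∅
  fail(10) 'abd': from fail(9)=0 chase 'd': 0 ⇒ 12;  out=∅∪out(12)=∅
  fail(6) 'ccdb': from fail(5)=12 chase 'b': 12→0 ⇒ 0;  out=∅∪out(0)=∅
  fail(11) 'abda': from fail(10)=12 chase 'a': 12 ⇒ 13;  out={3}∪out(13)={3,4}
  fail(7) 'ccdbd': from fail(6)=0 chase 'd': 0 ⇒ 12;  out={2}∪out(12)={2}

Text stream:
i=0 'a': node 0→8
i=1 'b': node 8→9
i=2 'd': node 9→10
i=3 'a': node 10→11  → match P3@[0:3],P4@[2:3]
i=4 'e': node 11→1 (via fail)  → match P0@[4:4]
i=5 'c': node 1→2 (via fail)
i=6 'a': node 2→3  → match P1@[5:6]
i=7 'd': node 3→12 (via fail)
i=8 'd': node 12→12 (via fail)
i=9 'd': node 12→12 (via fail)
i=10 'a': node 12→13  → match P4@[9:10]
i=11 'a': node 13→8 (via fail)
i=12 'b': node 8→9
i=13 'd': node 9→10
i=14 'a': node 10→11  → match P3@[11:14],P4@[13:14]
i=15 'c': node 11→2 (via fail)
i=16 'd': node 2→12 (via fail)
i=17 'a': node 12→13  → match P4@[16:17]
i=18 'e': node 13→1 (via fail)  → match P0@[18:18]
i=19 'e': node 1→1 (via fail)  → match P0@[19:19]
i=20 'c': node 1→2 (via fail)
i=21 'c': node 2→4
i=22 'd': node 4→5
i=23 'b': node 5→6
i=24 'd': node 6→7  → match P2@[20:24]
i=25 'd': node 7→12 (via fail)
i=26 'a': node 12→13  → match P4@[25:26]
i=27 'e': node 13→1 (via fail)  → match P0@[27:27]
i=28 'a': node 1→8 (via fail)
i=29 'b': node 8→9
i=30 'd': node 9→10
i=31 'a': node 10→11  → match P3@[28:31],P4@[30:31]
i=32 'b': node 11→9 (via fail)
i=33 'e': node 9→1 (via fail)  → match P0@[33:33]
i=34 'e': node 1→1 (via fail)  → match P0@[34:34]
i=35 'a': node 1→8 (via fail)

Matches: [[3,3],[3,4],[4,0],[6,1],[10,4],[14,3],[14,4],[17,4],[18,0],[19,0],[24,2],[26,4],[27,0],[31,3],[31,4],[33,0],[34,0]]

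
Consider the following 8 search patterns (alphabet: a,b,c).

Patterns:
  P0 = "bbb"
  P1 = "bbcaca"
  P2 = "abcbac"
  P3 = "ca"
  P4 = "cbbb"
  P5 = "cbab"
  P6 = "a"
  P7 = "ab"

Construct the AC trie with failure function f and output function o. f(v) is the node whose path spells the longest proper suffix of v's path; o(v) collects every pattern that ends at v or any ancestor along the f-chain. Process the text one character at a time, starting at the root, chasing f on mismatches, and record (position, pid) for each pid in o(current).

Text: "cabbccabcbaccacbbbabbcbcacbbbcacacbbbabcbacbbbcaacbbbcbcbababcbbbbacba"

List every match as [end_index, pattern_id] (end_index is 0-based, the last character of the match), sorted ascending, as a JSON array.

Build:
Trie (insert patterns):
  0='ε' goto a→8 b→1 c→14
  1='b' goto b→2
  2='bb' goto b→3 c→4
  3='bbb' goto ·  [P0 ends]
  4='bbc' goto a→5
  5='bbca' goto c→6
  6='bbcac' goto a→7
  7='bbcaca' goto ·  [P1 ends]
  8='a' goto b→9  [P6 ends]
  9='ab' goto c→10  [P7 ends]
  10='abc' goto b→11
  11='abcb' goto a→12
  12='abcba' goto c→13
  13='abcbac' goto ·  [P2 ends]
  14='c' goto a→15 b→16
  15='ca' goto ·  [P3 ends]
  16='cb' goto a→19 b→17
  17='cbb' goto b→18
  18='cbbb' goto ·  [P4 ends]
  19='cba' goto b→20
  20='cbab' goto ·  [P5 ends]

Failure links (BFS by depth):
  n1('b'): parent n0 fail=0; on 'b' 0 → fail=0;  out ∅∪∅=∅
  n8('a'): parent n0 fail=0; on 'a' 0 → fail=0;  out {6}∪∅={6}
  n14('c'): parent n0 fail=0; on 'c' 0 → fail=0;  out ∅∪∅=∅
  n2('bb'): parent n1 fail=0; on 'b' 0 → fail=1;  out ∅∪∅=∅
  n9('ab'): parent n8 fail=0; on 'b' 0 → fail=1;  out {7}∪∅={7}
  n15('ca'): parent n14 fail=0; on 'a' 0 → fail=8;  out {3}∪{6}={3,6}
  n16('cb'): parent n14 fail=0; on 'b' 0 → fail=1;  out ∅∪∅=∅
  n3('bbb'): parent n2 fail=1; on 'b' 1 → fail=2;  out {0}∪∅={0}
  n4('bbc'): parent n2 fail=1; on 'c' 1→0 → fail=14;  out ∅∪∅=∅
  n10('abc'): parent n9 fail=1; on 'c' 1→0 → fail=14;  out ∅∪∅=∅
  n17('cbb'): parent n16 fail=1; on 'b' 1 → fail=2;  out ∅∪∅=∅
  n19('cba'): parent n16 fail=1; on 'a' 1→0 → fail=8;  out ∅∪{6}={6}
  n5('bbca'): parent n4 fail=14; on 'a' 14 → fail=15;  out ∅∪{3,6}={3,6}
  n11('abcb'): parent n10 fail=14; on 'b' 14 → fail=16;  out ∅∪∅=∅
  n18('cbbb'): parent n17 fail=2; on 'b' 2 → fail=3;  out {4}∪{0}={0,4}
  n20('cbab'): parent n19 fail=8; on 'b' 8 → fail=9;  out {5}∪{7}={5,7}
  n6('bbcac'): parent n5 fail=15; on 'c' 15→8→0 → fail=14;  out ∅∪∅=∅
  n12('abcba'): parent n11 fail=16; on 'a' 16 → fail=19;  out ∅∪{6}={6}
  n7('bbcaca'): parent n6 fail=14; on 'a' 14 → fail=15;  out {1}∪{3,6}={1,3,6}
  n13('abcbac'): parent n12 fail=19; on 'c' 19→8→0 → fail=14;  out {2}∪∅={2}

Scan:
i=0 'c': node 0→14
i=1 'a': node 14→15  emit P3@[0:1],P6@[1:1]
i=2 'b': node 15→9 (via fail)  emit P7@[1:2]
i=3 'b': node 9→2 (via fail)
i=4 'c': node 2→4
i=5 'c': node 4→14 (via fail)
i=6 'a': node 14→15  emit P3@[5:6],P6@[6:6]
i=7 'b': node 15→9 (via fail)  emit P7@[6:7]
i=8 'c': node 9→10
i=9 'b': node 10→11
i=10 'a': node 11→12  emit P6@[10:10]
i=11 'c': node 12→13  emit P2@[6:11]
i=12 'c': node 13→14 (via fail)
i=13 'a': node 14→15  emit P3@[12:13],P6@[13:13]
i=14 'c': node 15→14 (via fail)
i=15 'b': node 14→16
i=16 'b': node 16→17
i=17 'b': node 17→18  emit P0@[15:17],P4@[14:17]
i=18 'a': node 18→8 (via fail)  emit P6@[18:18]
i=19 'b': node 8→9  emit P7@[18:19]
i=20 'b': node 9→2 (via fail)
i=21 'c': node 2→4
i=22 'b': node 4→16 (via fail)
i=23 'c': node 16→14 (via fail)
i=24 'a': node 14→15  emit P3@[23:24],P6@[24:24]
i=25 'c': node 15→14 (via fail)
i=26 'b': node 14→16
i=27 'b': node 16→17
i=28 'b': node 17→18  emit P0@[26:28],P4@[25:28]
i=29 'c': node 18→4 (via fail)
i=30 'a': node 4→5  emit P3@[29:30],P6@[30:30]
i=31 'c': node 5→6
i=32 'a': node 6→7  emit P1@[27:32],P3@[31:32],P6@[32:32]
i=33 'c': node 7→14 (via fail)
i=34 'b': node 14→16
i=35 'b': node 16→17
i=36 'b': node 17→18  emit P0@[34:36],P4@[33:36]
i=37 'a': node 18→8 (via fail)  emit P6@[37:37]
i=38 'b': node 8→9  emit P7@[37:38]
i=39 'c': node 9→10
i=40 'b': node 10→11
i=41 'a': node 11→12  emit P6@[41:41]
i=42 'c': node 12→13  emit P2@[37:42]
i=43 'b': node 13→16 (via fail)
i=44 'b': node 16→17
i=45 'b': node 17→18  emit P0@[43:45],P4@[42:45]
i=46 'c': node 18→4 (via fail)
i=47 'a': node 4→5  emit P3@[46:47],P6@[47:47]
i=48 'a': node 5→8 (via fail)  emit P6@[48:48]
i=49 'c': node 8→14 (via fail)
i=50 'b': node 14→16
i=51 'b': node 16→17
i=52 'b': node 17→18  emit P0@[50:52],P4@[49:52]
i=53 'c': node 18→4 (via fail)
i=54 'b': node 4→16 (via fail)
i=55 'c': node 16→14 (via fail)
i=56 'b': node 14→16
i=57 'a': node 16→19  emit P6@[57:57]
i=58 'b': node 19→20  emit P5@[55:58],P7@[57:58]
i=59 'a': node 20→8 (via fail)  emit P6@[59:59]
i=60 'b': node 8→9  emit P7@[59:60]
i=61 'c': node 9→10
i=62 'b': node 10→11
i=63 'b': node 11→17 (via fail)
i=64 'b': node 17→18  emit P0@[62:64],P4@[61:64]
i=65 'b': node 18→3 (via fail)  emit P0@[63:65]
i=66 'a': node 3→8 (via fail)  emit P6@[66:66]
i=67 'c': node 8→14 (via fail)
i=68 'b': node 14→16
i=69 'a': node 16→19  emit P6@[69:69]

All matches (sorted): [[1,3],[1,6],[2,7],[6,3],[6,6],[7,7],[10,6],[11,2],[13,3],[13,6],[17,0],[17,4],[18,6],[19,7],[24,3],[24,6],[28,0],[28,4],[30,3],[30,6],[32,1],[32,3],[32,6],[36,0],[36,4],[37,6],[38,7],[41,6],[42,2],[45,0],[45,4],[47,3],[47,6],[48,6],[52,0],[52,4],[57,6],[58,5],[58,7],[59,6],[60,7],[64,0],[64,4],[65,0],[66,6],[69,6]]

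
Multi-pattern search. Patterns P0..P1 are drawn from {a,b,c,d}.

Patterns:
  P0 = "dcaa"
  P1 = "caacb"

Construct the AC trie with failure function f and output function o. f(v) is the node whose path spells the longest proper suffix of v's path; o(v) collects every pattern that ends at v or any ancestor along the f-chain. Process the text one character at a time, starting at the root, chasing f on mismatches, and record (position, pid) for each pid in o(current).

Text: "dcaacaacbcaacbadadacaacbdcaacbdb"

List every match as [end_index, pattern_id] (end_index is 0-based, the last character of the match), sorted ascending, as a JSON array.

Build:
Trie (insert patterns):
  n0 'ε': c→5 d→1
  n1 'd': c→2
  n2 'dc': a→3
  n3 'dca': a→4
  n4 'dcaa': ·  ←P0
  n5 'c': a→6
  n6 'ca': a→7
  n7 'caa': c→8
  n8 'caac': b→9
  n9 'caacb': ·  ←P1

BFS fail/out derivation:
  fail(1) 'd': from fail(0)=0 chase 'd': 0 ⇒ 0;  out=∅∪out(0)=∅
  fail(5) 'c': from fail(0)=0 chase 'c': 0 ⇒ 0;  out=∅∪out(0)=∅
  fail(2) 'dc': from fail(1)=0 chase 'c': 0 ⇒ 5;  out=∅∪out(5)=∅
  fail(6) 'ca': from fail(5)=0 chase 'a': 0 ⇒ 0;  out=∅∪out(0)=∅
  fail(3) 'dca': from fail(2)=5 chase 'a': 5 ⇒ 6;  out=∅∪out(6)=∅
  fail(7) 'caa': from fail(6)=0 chase 'a': 0 ⇒ 0;  out=∅∪out(0)=∅
  fail(4) 'dcaa': from fail(3)=6 chase 'a': 6 ⇒ 7;  out={0}∪out(7)={0}
  fail(8) 'caac': from fail(7)=0 chase 'c': 0 ⇒ 5;  out=∅∪out(5)=∅
  fail(9) 'caacb': from fail(8)=5 chase 'b': 5→0 ⇒ 0;  out={1}∪out(0)={1}

Text stream:
[0] read 'd'  n0⇒n1
[1] read 'c'  n1⇒n2
[2] read 'a'  n2⇒n3
[3] read 'a'  n3⇒n4  emit P0@[0:3]
[4] read 'c'  n4⇒n8 (fail-walked)
[5] read 'a'  n8⇒n6 (fail-walked)
[6] read 'a'  n6⇒n7
[7] read 'c'  n7⇒n8
[8] read 'b'  n8⇒n9  emit P1@[4:8]
[9] read 'c'  n9⇒n5 (fail-walked)
[10] read 'a'  n5⇒n6
[11] read 'a'  n6⇒n7
[12] read 'c'  n7⇒n8
[13] read 'b'  n8⇒n9  emit P1@[9:13]
[14] read 'a'  n9⇒n0 (fail-walked)
[15] read 'd'  n0⇒n1
[16] read 'a'  n1⇒n0 (fail-walked)
[17] read 'd'  n0⇒n1
[18] read 'a'  n1⇒n0 (fail-walked)
[19] read 'c'  n0⇒n5
[20] read 'a'  n5⇒n6
[21] read 'a'  n6⇒n7
[22] read 'c'  n7⇒n8
[23] read 'b'  n8⇒n9  emit P1@[19:23]
[24] read 'd'  n9⇒n1 (fail-walked)
[25] read 'c'  n1⇒n2
[26] read 'a'  n2⇒n3
[27] read 'a'  n3⇒n4  emit P0@[24:27]
[28] read 'c'  n4⇒n8 (fail-walked)
[29] read 'b'  n8⇒n9  emit P1@[25:29]
[30] read 'd'  n9⇒n1 (fail-walked)
[31] read 'b'  n1⇒n0 (fail-walked)

Matches: [[3,0],[8,1],[13,1],[23,1],[27,0],[29,1]]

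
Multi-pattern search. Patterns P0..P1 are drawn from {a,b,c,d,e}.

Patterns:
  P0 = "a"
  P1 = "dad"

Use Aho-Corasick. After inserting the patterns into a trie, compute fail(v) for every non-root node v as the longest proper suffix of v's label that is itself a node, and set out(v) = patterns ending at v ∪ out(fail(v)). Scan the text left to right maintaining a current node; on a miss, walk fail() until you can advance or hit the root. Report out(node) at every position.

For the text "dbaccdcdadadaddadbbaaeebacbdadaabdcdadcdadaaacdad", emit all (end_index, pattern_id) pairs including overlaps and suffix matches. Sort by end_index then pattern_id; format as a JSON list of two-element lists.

Build automaton:
Trie nodes:
  0='ε' goto a→1 d→2
  1='a' goto ·  ←P0
  2='d' goto a→3
  3='da' goto d→4
  4='dad' goto ·  ←P1

Failure links (BFS by depth):
  n1('a'): parent n0 fail=0; on 'a' 0 → fail=0;  out {0}∪∅={0}
  n2('d'): parent n0 fail=0; on 'd' 0 → fail=0;  out ∅∪∅=∅
  n3('da'): parent n2 fail=0; on 'a' 0 → fail=1;  out ∅∪{0}={0}
  n4('dad'): parent n3 fail=1; on 'd' 1→0 → fail=2;  out {1}∪∅={1}

Text stream:
i=0 'd': node 0→2
i=1 'b': node 2→0 (via fail)
i=2 'a': node 0→1  emit P0@[2:2]
i=3 'c': node 1→0 (via fail)
i=4 'c': node 0→0
i=5 'd': node 0→2
i=6 'c': node 2→0 (via fail)
i=7 'd': node 0→2
i=8 'a': node 2→3  emit P0@[8:8]
i=9 'd': node 3→4  emit P1@[7:9]
i=10 'a': node 4→3 (via fail)  emit P0@[10:10]
i=11 'd': node 3→4  emit P1@[9:11]
i=12 'a': node 4→3 (via fail)  emit P0@[12:12]
i=13 'd': node 3→4  emit P1@[11:13]
i=14 'd': node 4→2 (via fail)
i=15 'a': node 2→3  emit P0@[15:15]
i=16 'd': node 3→4  emit P1@[14:16]
i=17 'b': node 4→0 (via fail)
i=18 'b': node 0→0
i=19 'a': node 0→1  emit P0@[19:19]
i=20 'a': node 1→1 (via fail)  emit P0@[20:20]
i=21 'e': node 1→0 (via fail)
i=22 'e': node 0→0
i=23 'b': node 0→0
i=24 'a': node 0→1  emit P0@[24:24]
i=25 'c': node 1→0 (via fail)
i=26 'b': node 0→0
i=27 'd': node 0→2
i=28 'a': node 2→3  emit P0@[28:28]
i=29 'd': node 3→4  emit P1@[27:29]
i=30 'a': node 4→3 (via fail)  emit P0@[30:30]
i=31 'a': node 3→1 (via fail)  emit P0@[31:31]
i=32 'b': node 1→0 (via fail)
i=33 'd': node 0→2
i=34 'c': node 2→0 (via fail)
i=35 'd': node 0→2
i=36 'a': node 2→3  emit P0@[36:36]
i=37 'd': node 3→4  emit P1@[35:37]
i=38 'c': node 4→0 (via fail)
i=39 'd': node 0→2
i=40 'a': node 2→3  emit P0@[40:40]
i=41 'd': node 3→4  emit P1@[39:41]
i=42 'a': node 4→3 (via fail)  emit P0@[42:42]
i=43 'a': node 3→1 (via fail)  emit P0@[43:43]
i=44 'a': node 1→1 (via fail)  emit P0@[44:44]
i=45 'c': node 1→0 (via fail)
i=46 'd': node 0→2
i=47 'a': node 2→3  emit P0@[47:47]
i=48 'd': node 3→4  emit P1@[46:48]

All matches (sorted): [[2,0],[8,0],[9,1],[10,0],[11,1],[12,0],[13,1],[15,0],[16,1],[19,0],[20,0],[24,0],[28,0],[29,1],[30,0],[31,0],[36,0],[37,1],[40,0],[41,1],[42,0],[43,0],[44,0],[47,0],[48,1]]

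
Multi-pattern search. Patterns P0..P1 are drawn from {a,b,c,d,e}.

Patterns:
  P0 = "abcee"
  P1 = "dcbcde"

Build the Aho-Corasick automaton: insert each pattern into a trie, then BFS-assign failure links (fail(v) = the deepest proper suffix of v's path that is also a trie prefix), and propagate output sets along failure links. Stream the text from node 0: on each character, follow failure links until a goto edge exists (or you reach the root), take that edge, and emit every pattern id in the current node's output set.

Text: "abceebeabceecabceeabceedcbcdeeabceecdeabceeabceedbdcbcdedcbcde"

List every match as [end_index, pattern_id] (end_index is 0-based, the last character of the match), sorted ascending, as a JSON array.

Build:
Trie nodes:
  0='ε' goto a→1 d→6
  1='a' goto b→2
  2='ab' goto c→3
  3='abc' goto e→4
  4='abce' goto e→5
  5='abcee' goto ·  [P0 ends]
  6='d' goto c→7
  7='dc' goto b→8
  8='dcb' goto c→9
  9='dcbc' goto d→10
  10='dcbcd' goto e→11
  11='dcbcde' goto ·  [P1 ends]

BFS fail/out derivation:
  n1('a'): parent n0 fail=0; on 'a' 0 → fail=0;  out ∅∪∅=∅
  n6('d'): parent n0 fail=0; on 'd' 0 → fail=0;  out ∅∪∅=∅
  n2('ab'): parent n1 fail=0; on 'b' 0 → fail=0;  out ∅∪∅=∅
  n7('dc'): parent n6 fail=0; on 'c' 0 → fail=0;  out ∅∪∅=∅
  n3('abc'): parent n2 fail=0; on 'c' 0 → fail=0;  out ∅∪∅=∅
  n8('dcb'): parent n7 fail=0; on 'b' 0 → fail=0;  out ∅∪∅=∅
  n4('abce'): parent n3 fail=0; on 'e' 0 → fail=0;  out ∅∪∅=∅
  n9('dcbc'): parent n8 fail=0; on 'c' 0 → fail=0;  out ∅∪∅=∅
  n5('abcee'): parent n4 fail=0; on 'e' 0 → fail=0;  out {0}∪∅={0}
  n10('dcbcd'): parent n9 fail=0; on 'd' 0 → fail=6;  out ∅∪∅=∅
  n11('dcbcde'): parent n10 fail=6; on 'e' 6→0 → fail=0;  out {1}∪∅={1}

Scan:
pos 0 'a': at 1
pos 1 'b': at 2
pos 2 'c': at 3
pos 3 'e': at 4
pos 4 'e': at 5  emit P0@[0:4]
pos 5 'b': at 0 ·f
pos 6 'e': at 0
pos 7 'a': at 1
pos 8 'b': at 2
pos 9 'c': at 3
pos 10 'e': at 4
pos 11 'e': at 5  emit P0@[7:11]
pos 12 'c': at 0 ·f
pos 13 'a': at 1
pos 14 'b': at 2
pos 15 'c': at 3
pos 16 'e': at 4
pos 17 'e': at 5  emit P0@[13:17]
pos 18 'a': at 1 ·f
pos 19 'b': at 2
pos 20 'c': at 3
pos 21 'e': at 4
pos 22 'e': at 5  emit P0@[18:22]
pos 23 'd': at 6 ·f
pos 24 'c': at 7
pos 25 'b': at 8
pos 26 'c': at 9
pos 27 'd': at 10
pos 28 'e': at 11  emit P1@[23:28]
pos 29 'e': at 0 ·f
pos 30 'a': at 1
pos 31 'b': at 2
pos 32 'c': at 3
pos 33 'e': at 4
pos 34 'e': at 5  emit P0@[30:34]
pos 35 'c': at 0 ·f
pos 36 'd': at 6
pos 37 'e': at 0 ·f
pos 38 'a': at 1
pos 39 'b': at 2
pos 40 'c': at 3
pos 41 'e': at 4
pos 42 'e': at 5  emit P0@[38:42]
pos 43 'a': at 1 ·f
pos 44 'b': at 2
pos 45 'c': at 3
pos 46 'e': at 4
pos 47 'e': at 5  emit P0@[43:47]
pos 48 'd': at 6 ·f
pos 49 'b': at 0 ·f
pos 50 'd': at 6
pos 51 'c': at 7
pos 52 'b': at 8
pos 53 'c': at 9
pos 54 'd': at 10
pos 55 'e': at 11  emit P1@[50:55]
pos 56 'd': at 6 ·f
pos 57 'c': at 7
pos 58 'b': at 8
pos 59 'c': at 9
pos 60 'd': at 10
pos 61 'e': at 11  emit P1@[56:61]

Matches: [[4,0],[11,0],[17,0],[22,0],[28,1],[34,0],[42,0],[47,0],[55,1],[61,1]]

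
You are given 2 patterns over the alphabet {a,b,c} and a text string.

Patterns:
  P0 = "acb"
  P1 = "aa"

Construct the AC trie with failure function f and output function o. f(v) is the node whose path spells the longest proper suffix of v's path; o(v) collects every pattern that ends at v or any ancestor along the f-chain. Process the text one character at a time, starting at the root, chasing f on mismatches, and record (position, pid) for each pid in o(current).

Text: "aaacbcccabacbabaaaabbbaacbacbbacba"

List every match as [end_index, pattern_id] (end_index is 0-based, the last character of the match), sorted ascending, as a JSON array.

Build automaton:
Trie (insert patterns):
  0='ε' goto a→1
  1='a' goto a→4 c→2
  2='ac' goto b→3
  3='acb' goto ·  [P0 ends]
  4='aa' goto ·  [P1 ends]

Failure links (BFS by depth):
  fail(1) 'a': from fail(0)=0 chase 'a': 0 ⇒ 0;  out=∅∪out(0)=∅
  fail(2) 'ac': from fail(1)=0 chase 'c': 0 ⇒ 0;  out=∅∪out(0)=∅
  fail(4) 'aa': from fail(1)=0 chase 'a': 0 ⇒ 1;  out={1}∪out(1)={1}
  fail(3) 'acb': from fail(2)=0 chase 'b': 0 ⇒ 0;  out={0}∪out(0)={0}

Scan:
[0] read 'a'  n0⇒n1
[1] read 'a'  n1⇒n4  emit P1@[0:1]
[2] read 'a'  n4⇒n4 ·f  emit P1@[1:2]
[3] read 'c'  n4⇒n2 ·f
[4] read 'b'  n2⇒n3  emit P0@[2:4]
[5] read 'c'  n3⇒n0 ·f
[6] read 'c'  n0⇒n0
[7] read 'c'  n0⇒n0
[8] read 'a'  n0⇒n1
[9] read 'b'  n1⇒n0 ·f
[10] read 'a'  n0⇒n1
[11] read 'c'  n1⇒n2
[12] read 'b'  n2⇒n3  emit P0@[10:12]
[13] read 'a'  n3⇒n1 ·f
[14] read 'b'  n1⇒n0 ·f
[15] read 'a'  n0⇒n1
[16] read 'a'  n1⇒n4  emit P1@[15:16]
[17] read 'a'  n4⇒n4 ·f  emit P1@[16:17]
[18] read 'a'  n4⇒n4 ·f  emit P1@[17:18]
[19] read 'b'  n4⇒n0 ·f
[20] read 'b'  n0⇒n0
[21] read 'b'  n0⇒n0
[22] read 'a'  n0⇒n1
[23] read 'a'  n1⇒n4  emit P1@[22:23]
[24] read 'c'  n4⇒n2 ·f
[25] read 'b'  n2⇒n3  emit P0@[23:25]
[26] read 'a'  n3⇒n1 ·f
[27] read 'c'  n1⇒n2
[28] read 'b'  n2⇒n3  emit P0@[26:28]
[29] read 'b'  n3⇒n0 ·f
[30] read 'a'  n0⇒n1
[31] read 'c'  n1⇒n2
[32] read 'b'  n2⇒n3  emit P0@[30:32]
[33] read 'a'  n3⇒n1 ·f

Result: [[1,1],[2,1],[4,0],[12,0],[16,1],[17,1],[18,1],[23,1],[25,0],[28,0],[32,0]]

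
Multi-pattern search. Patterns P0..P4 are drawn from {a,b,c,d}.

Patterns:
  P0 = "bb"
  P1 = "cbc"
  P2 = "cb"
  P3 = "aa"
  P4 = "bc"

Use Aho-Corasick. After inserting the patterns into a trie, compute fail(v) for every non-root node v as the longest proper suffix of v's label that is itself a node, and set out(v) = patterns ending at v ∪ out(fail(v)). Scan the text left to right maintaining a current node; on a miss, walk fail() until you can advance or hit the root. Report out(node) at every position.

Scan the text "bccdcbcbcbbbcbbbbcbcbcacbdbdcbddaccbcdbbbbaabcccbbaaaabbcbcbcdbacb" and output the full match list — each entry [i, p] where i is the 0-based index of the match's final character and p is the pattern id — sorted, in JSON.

Construct AC machine:
Trie (insert patterns):
  n0 'ε': a→6 b→1 c→3
  n1 'b': b→2 c→8
  n2 'bb': ·  [P0 ends]
  n3 'c': b→4
  n4 'cb': c→5  [P2 ends]
  n5 'cbc': ·  [P1 ends]
  n6 'a': a→7
  n7 'aa': ·  [P3 ends]
  n8 'bc': ·  [P4 ends]

BFS fail/out derivation:
  fail(1) 'b': from fail(0)=0 chase 'b': 0 ⇒ 0;  out=∅∪out(0)=∅
  fail(3) 'c': from fail(0)=0 chase 'c': 0 ⇒ 0;  out=∅∪out(0)=∅
  fail(6) 'a': from fail(0)=0 chase 'a': 0 ⇒ 0;  out=∅∪out(0)=∅
  fail(2) 'bb': from fail(1)=0 chase 'b': 0 ⇒ 1;  out={0}∪out(1)={0}
  fail(4) 'cb': from fail(3)=0 chase 'b': 0 ⇒ 1;  out={2}∪out(1)={2}
  fail(7) 'aa': from fail(6)=0 chase 'a': 0 ⇒ 6;  out={3}∪out(6)={3}
  fail(8) 'bc': from fail(1)=0 chase 'c': 0 ⇒ 3;  out={4}∪out(3)={4}
  fail(5) 'cbc': from fail(4)=1 chase 'c': 1 ⇒ 8;  out={1}∪out(8)={1,4}

Text stream:
i=0 'b': node 0→1
i=1 'c': node 1→8  emit P4@[0:1]
i=2 'c': node 8→3 (via fail)
i=3 'd': node 3→0 (via fail)
i=4 'c': node 0→3
i=5 'b': node 3→4  emit P2@[4:5]
i=6 'c': node 4→5  emit P1@[4:6],P4@[5:6]
i=7 'b': node 5→4 (via fail)  emit P2@[6:7]
i=8 'c': node 4→5  emit P1@[6:8],P4@[7:8]
i=9 'b': node 5→4 (via fail)  emit P2@[8:9]
i=10 'b': node 4→2 (via fail)  emit P0@[9:10]
i=11 'b': node 2→2 (via fail)  emit P0@[10:11]
i=12 'c': node 2→8 (via fail)  emit P4@[11:12]
i=13 'b': node 8→4 (via fail)  emit P2@[12:13]
i=14 'b': node 4→2 (via fail)  emit P0@[13:14]
i=15 'b': node 2→2 (via fail)  emit P0@[14:15]
i=16 'b': node 2→2 (via fail)  emit P0@[15:16]
i=17 'c': node 2→8 (via fail)  emit P4@[16:17]
i=18 'b': node 8→4 (via fail)  emit P2@[17:18]
i=19 'c': node 4→5  emit P1@[17:19],P4@[18:19]
i=20 'b': node 5→4 (via fail)  emit P2@[19:20]
i=21 'c': node 4→5  emit P1@[19:21],P4@[20:21]
i=22 'a': node 5→6 (via fail)
i=23 'c': node 6→3 (via fail)
i=24 'b': node 3→4  emit P2@[23:24]
i=25 'd': node 4→0 (via fail)
i=26 'b': node 0→1
i=27 'd': node 1→0 (via fail)
i=28 'c': node 0→3
i=29 'b': node 3→4  emit P2@[28:29]
i=30 'd': node 4→0 (via fail)
i=31 'd': node 0→0
i=32 'a': node 0→6
i=33 'c': node 6→3 (via fail)
i=34 'c': node 3→3 (via fail)
i=35 'b': node 3→4  emit P2@[34:35]
i=36 'c': node 4→5  emit P1@[34:36],P4@[35:36]
i=37 'd': node 5→0 (via fail)
i=38 'b': node 0→1
i=39 'b': node 1→2  emit P0@[38:39]
i=40 'b': node 2→2 (via fail)  emit P0@[39:40]
i=41 'b': node 2→2 (via fail)  emit P0@[40:41]
i=42 'a': node 2→6 (via fail)
i=43 'a': node 6→7  emit P3@[42:43]
i=44 'b': node 7→1 (via fail)
i=45 'c': node 1→8  emit P4@[44:45]
i=46 'c': node 8→3 (via fail)
i=47 'c': node 3→3 (via fail)
i=48 'b': node 3→4  emit P2@[47:48]
i=49 'b': node 4→2 (via fail)  emit P0@[48:49]
i=50 'a': node 2→6 (via fail)
i=51 'a': node 6→7  emit P3@[50:51]
i=52 'a': node 7→7 (via fail)  emit P3@[51:52]
i=53 'a': node 7→7 (via fail)  emit P3@[52:53]
i=54 'b': node 7→1 (via fail)
i=55 'b': node 1→2  emit P0@[54:55]
i=56 'c': node 2→8 (via fail)  emit P4@[55:56]
i=57 'b': node 8→4 (via fail)  emit P2@[56:57]
i=58 'c': node 4→5  emit P1@[56:58],P4@[57:58]
i=59 'b': node 5→4 (via fail)  emit P2@[58:59]
i=60 'c': node 4→5  emit P1@[58:60],P4@[59:60]
i=61 'd': node 5→0 (via fail)
i=62 'b': node 0→1
i=63 'a': node 1→6 (via fail)
i=64 'c': node 6→3 (via fail)
i=65 'b': node 3→4  emit P2@[64:65]

All matches (sorted): [[1,4],[5,2],[6,1],[6,4],[7,2],[8,1],[8,4],[9,2],[10,0],[11,0],[12,4],[13,2],[14,0],[15,0],[16,0],[17,4],[18,2],[19,1],[19,4],[20,2],[21,1],[21,4],[24,2],[29,2],[35,2],[36,1],[36,4],[39,0],[40,0],[41,0],[43,3],[45,4],[48,2],[49,0],[51,3],[52,3],[53,3],[55,0],[56,4],[57,2],[58,1],[58,4],[59,2],[60,1],[60,4],[65,2]]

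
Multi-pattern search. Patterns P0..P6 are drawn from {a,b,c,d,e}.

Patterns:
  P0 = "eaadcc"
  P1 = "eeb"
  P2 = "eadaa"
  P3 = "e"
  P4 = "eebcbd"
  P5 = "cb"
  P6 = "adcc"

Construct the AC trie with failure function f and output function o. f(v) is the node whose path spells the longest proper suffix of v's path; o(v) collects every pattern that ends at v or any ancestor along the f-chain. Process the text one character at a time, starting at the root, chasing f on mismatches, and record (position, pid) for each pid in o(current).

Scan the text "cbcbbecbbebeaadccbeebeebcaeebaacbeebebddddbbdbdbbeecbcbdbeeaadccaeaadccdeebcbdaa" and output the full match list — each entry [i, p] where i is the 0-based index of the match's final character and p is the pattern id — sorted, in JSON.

Build:
Trie nodes:
  n0 'ε': a→17 c→15 e→1
  n1 'e': a→2 e→7  [P3 ends]
  n2 'ea': a→3 d→9
  n3 'eaa': d→4
  n4 'eaad': c→5
  n5 'eaadc': c→6
  n6 'eaadcc': ·  [P0 ends]
  n7 'ee': b→8
  n8 'eeb': c→12  [P1 ends]
  n9 'ead': a→10
  n10 'eada': a→11
  n11 'eadaa': ·  [P2 ends]
  n12 'eebc': b→13
  n13 'eebcb': d→14
  n14 'eebcbd': ·  [P4 ends]
  n15 'c': b→16
  n16 'cb': ·  [P5 ends]
  n17 'a': d→18
  n18 'ad': c→19
  n19 'adc': c→20
  n20 'adcc': ·  [P6 ends]

BFS fail/out derivation:
  n1('e'): parent n0 fail=0; on 'e' 0 → fail=0;  out {3}∪∅={3}
  n15('c'): parent n0 fail=0; on 'c' 0 → fail=0;  out ∅∪∅=∅
  n17('a'): parent n0 fail=0; on 'a' 0 → fail=0;  out ∅∪∅=∅
  n2('ea'): parent n1 fail=0; on 'a' 0 → fail=17;  out ∅∪∅=∅
  n7('ee'): parent n1 fail=0; on 'e' 0 → fail=1;  out ∅∪{3}={3}
  n16('cb'): parent n15 fail=0; on 'b' 0 → fail=0;  out {5}∪∅={5}
  n18('ad'): parent n17 fail=0; on 'd' 0 → fail=0;  out ∅∪∅=∅
  n3('eaa'): parent n2 fail=17; on 'a' 17→0 → fail=17;  out ∅∪∅=∅
  n8('eeb'): parent n7 fail=1; on 'b' 1→0 → fail=0;  out {1}∪∅={1}
  n9('ead'): parent n2 fail=17; on 'd' 17 → fail=18;  out ∅∪∅=∅
  n19('adc'): parent n18 fail=0; on 'c' 0 → fail=15;  out ∅∪∅=∅
  n4('eaad'): parent n3 fail=17; on 'd' 17 → fail=18;  out ∅∪∅=∅
  n10('eada'): parent n9 fail=18; on 'a' 18→0 → fail=17;  out ∅∪∅=∅
  n12('eebc'): parent n8 fail=0; on 'c' 0 → fail=15;  out ∅∪∅=∅
  n20('adcc'): parent n19 fail=15; on 'c' 15→0 → fail=15;  out {6}∪∅={6}
  n5('eaadc'): parent n4 fail=18; on 'c' 18 → fail=19;  out ∅∪∅=∅
  n11('eadaa'): parent n10 fail=17; on 'a' 17→0 → fail=17;  out {2}∪∅={2}
  n13('eebcb'): parent n12 fail=15; on 'b' 15 → fail=16;  out ∅∪{5}={5}
  n6('eaadcc'): parent n5 fail=19; on 'c' 19 → fail=20;  out {0}∪{6}={0,6}
  n14('eebcbd'): parent n13 fail=16; on 'd' 16→0 → fail=0;  out {4}∪∅={4}

Run:
i=0 'c': node 0→15
i=1 'b': node 15→16  → match P5@[0:1]
i=2 'c': node 16→15 (fail-walked)
i=3 'b': node 15→16  → match P5@[2:3]
i=4 'b': node 16→0 (fail-walked)
i=5 'e': node 0→1  → match P3@[5:5]
i=6 'c': node 1→15 (fail-walked)
i=7 'b': node 15→16  → match P5@[6:7]
i=8 'b': node 16→0 (fail-walked)
i=9 'e': node 0→1  → match P3@[9:9]
i=10 'b': node 1→0 (fail-walked)
i=11 'e': node 0→1  → match P3@[11:11]
i=12 'a': node 1→2
i=13 'a': node 2→3
i=14 'd': node 3→4
i=15 'c': node 4→5
i=16 'c': node 5→6  → match P0@[11:16],P6@[13:16]
i=17 'b': node 6→16 (fail-walked)  → match P5@[16:17]
i=18 'e': node 16→1 (fail-walked)  → match P3@[18:18]
i=19 'e': node 1→7  → match P3@[19:19]
i=20 'b': node 7→8  → match P1@[18:20]
i=21 'e': node 8→1 (fail-walked)  → match P3@[21:21]
i=22 'e': node 1→7  → match P3@[22:22]
i=23 'b': node 7→8  → match P1@[21:23]
i=24 'c': node 8→12
i=25 'a': node 12→17 (fail-walked)
i=26 'e': node 17→1 (fail-walked)  → match P3@[26:26]
i=27 'e': node 1→7  → match P3@[27:27]
i=28 'b': node 7→8  → match P1@[26:28]
i=29 'a': node 8→17 (fail-walked)
i=30 'a': node 17→17 (fail-walked)
i=31 'c': node 17→15 (fail-walked)
i=32 'b': node 15→16  → match P5@[31:32]
i=33 'e': node 16→1 (fail-walked)  → match P3@[33:33]
i=34 'e': node 1→7  → match P3@[34:34]
i=35 'b': node 7→8  → match P1@[33:35]
i=36 'e': node 8→1 (fail-walked)  → match P3@[36:36]
i=37 'b': node 1→0 (fail-walked)
i=38 'd': node 0→0
i=39 'd': node 0→0
i=40 'd': node 0→0
i=41 'd': node 0→0
i=42 'b': node 0→0
i=43 'b': node 0→0
i=44 'd': node 0→0
i=45 'b': node 0→0
i=46 'd': node 0→0
i=47 'b': node 0→0
i=48 'b': node 0→0
i=49 'e': node 0→1  → match P3@[49:49]
i=50 'e': node 1→7  → match P3@[50:50]
i=51 'c': node 7→15 (fail-walked)
i=52 'b': node 15→16  → match P5@[51:52]
i=53 'c': node 16→15 (fail-walked)
i=54 'b': node 15→16  → match P5@[53:54]
i=55 'd': node 16→0 (fail-walked)
i=56 'b': node 0→0
i=57 'e': node 0→1  → match P3@[57:57]
i=58 'e': node 1→7  → match P3@[58:58]
i=59 'a': node 7→2 (fail-walked)
i=60 'a': node 2→3
i=61 'd': node 3→4
i=62 'c': node 4→5
i=63 'c': node 5→6  → match P0@[58:63],P6@[60:63]
i=64 'a': node 6→17 (fail-walked)
i=65 'e': node 17→1 (fail-walked)  → match P3@[65:65]
i=66 'a': node 1→2
i=67 'a': node 2→3
i=68 'd': node 3→4
i=69 'c': node 4→5
i=70 'c': node 5→6  → match P0@[65:70],P6@[67:70]
i=71 'd': node 6→0 (fail-walked)
i=72 'e': node 0→1  → match P3@[72:72]
i=73 'e': node 1→7  → match P3@[73:73]
i=74 'b': node 7→8  → match P1@[72:74]
i=75 'c': node 8→12
i=76 'b': node 12→13  → match P5@[75:76]
i=77 'd': node 13→14  → match P4@[72:77]
i=78 'a': node 14→17 (fail-walked)
i=79 'a': node 17→17 (fail-walked)

All matches (sorted): [[1,5],[3,5],[5,3],[7,5],[9,3],[11,3],[16,0],[16,6],[17,5],[18,3],[19,3],[20,1],[21,3],[22,3],[23,1],[26,3],[27,3],[28,1],[32,5],[33,3],[34,3],[35,1],[36,3],[49,3],[50,3],[52,5],[54,5],[57,3],[58,3],[63,0],[63,6],[65,3],[70,0],[70,6],[72,3],[73,3],[74,1],[76,5],[77,4]]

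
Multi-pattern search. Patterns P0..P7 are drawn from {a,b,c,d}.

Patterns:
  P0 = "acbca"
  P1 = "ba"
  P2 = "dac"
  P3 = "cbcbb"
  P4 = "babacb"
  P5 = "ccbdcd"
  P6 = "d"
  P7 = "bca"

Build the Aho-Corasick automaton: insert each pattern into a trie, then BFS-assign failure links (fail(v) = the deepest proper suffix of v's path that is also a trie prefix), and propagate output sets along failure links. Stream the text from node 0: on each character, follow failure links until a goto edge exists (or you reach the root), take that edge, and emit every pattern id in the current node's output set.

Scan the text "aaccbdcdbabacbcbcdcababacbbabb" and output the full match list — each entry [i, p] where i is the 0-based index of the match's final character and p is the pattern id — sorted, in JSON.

Build:
Trie (insert patterns):
  n0 'ε': a→1 b→6 c→11 d→8
  n1 'a': c→2
  n2 'ac': b→3
  n3 'acb': c→4
  n4 'acbc': a→5
  n5 'acbca': ·  [P0 ends]
  n6 'b': a→7 c→25
  n7 'ba': b→16  [P1 ends]
  n8 'd': a→9  [P6 ends]
  n9 'da': c→10
  n10 'dac': ·  [P2 ends]
  n11 'c': b→12 c→20
  n12 'cb': c→13
  n13 'cbc': b→14
  n14 'cbcb': b→15
  n15 'cbcbb': ·  [P3 ends]
  n16 'bab': a→17
  n17 'baba': c→18
  n18 'babac': b→19
  n19 'babacb': ·  [P4 ends]
  n20 'cc': b→21
  n21 'ccb': d→22
  n22 'ccbd': c→23
  n23 'ccbdc': d→24
  n24 'ccbdcd': ·  [P5 ends]
  n25 'bc': a→26
  n26 'bca': ·  [P7 ends]

Failure links (BFS by depth):
  fail(1) 'a': from fail(0)=0 chase 'a': 0 ⇒ 0;  out=∅∪out(0)=∅
  fail(6) 'b': from fail(0)=0 chase 'b': 0 ⇒ 0;  out=∅∪out(0)=∅
  fail(8) 'd': from fail(0)=0 chase 'd': 0 ⇒ 0;  out={6}∪out(0)={6}
  fail(11) 'c': from fail(0)=0 chase 'c': 0 ⇒ 0;  out=∅∪out(0)=∅
  fail(2) 'ac': from fail(1)=0 chase 'c': 0 ⇒ 11;  out=∅∪out(11)=∅
  fail(7) 'ba': from fail(6)=0 chase 'a': 0 ⇒ 1;  out={1}∪out(1)={1}
  fail(9) 'da': from fail(8)=0 chase 'a': 0 ⇒ 1;  out=∅∪out(1)=∅
  fail(12) 'cb': from fail(11)=0 chase 'b': 0 ⇒ 6;  out=∅∪out(6)=∅
  fail(20) 'cc': from fail(11)=0 chase 'c': 0 ⇒ 11;  out=∅∪out(11)=∅
  fail(25) 'bc': from fail(6)=0 chase 'c': 0 ⇒ 11;  out=∅∪out(11)=∅
  fail(3) 'acb': from fail(2)=11 chase 'b': 11 ⇒ 12;  out=∅∪out(12)=∅
  fail(10) 'dac': from fail(9)=1 chase 'c': 1 ⇒ 2;  out={2}∪out(2)={2}
  fail(13) 'cbc': from fail(12)=6 chase 'c': 6 ⇒ 25;  out=∅∪out(25)=∅
  fail(16) 'bab': from fail(7)=1 chase 'b': 1→0 ⇒ 6;  out=∅∪out(6)=∅
  fail(21) 'ccb': from fail(20)=11 chase 'b': 11 ⇒ 12;  out=∅∪out(12)=∅
  fail(26) 'bca': from fail(25)=11 chase 'a': 11→0 ⇒ 1;  out={7}∪out(1)={7}
  fail(4) 'acbc': from fail(3)=12 chase 'c': 12 ⇒ 13;  out=∅∪out(13)=∅
  fail(14) 'cbcb': from fail(13)=25 chase 'b': 25→11 ⇒ 12;  out=∅∪out(12)=∅
  fail(17) 'baba': from fail(16)=6 chase 'a': 6 ⇒ 7;  out=∅∪out(7)={1}
  fail(22) 'ccbd': from fail(21)=12 chase 'd': 12→6→0 ⇒ 8;  out=∅∪out(8)={6}
  fail(5) 'acbca': from fail(4)=13 chase 'a': 13→25 ⇒ 26;  out={0}∪out(26)={0,7}
  fail(15) 'cbcbb': from fail(14)=12 chase 'b': 12→6→0 ⇒ 6;  out={3}∪out(6)={3}
  fail(18) 'babac': from fail(17)=7 chase 'c': 7→1 ⇒ 2;  out=∅∪out(2)=∅
  fail(23) 'ccbdc': from fail(22)=8 chase 'c': 8→0 ⇒ 11;  out=∅∪out(11)=∅
  fail(19) 'babacb': from fail(18)=2 chase 'b': 2 ⇒ 3;  out={4}∪out(3)={4}
  fail(24) 'ccbdcd': from fail(23)=11 chase 'd': 11→0 ⇒ 8;  out={5}∪out(8)={5,6}

Text stream:
[0] read 'a'  n0⇒n1
[1] read 'a'  n1⇒n1 (via fail)
[2] read 'c'  n1⇒n2
[3] read 'c'  n2⇒n20 (via fail)
[4] read 'b'  n20⇒n21
[5] read 'd'  n21⇒n22  ** P6@[5:5]
[6] read 'c'  n22⇒n23
[7] read 'd'  n23⇒n24  ** P5@[2:7],P6@[7:7]
[8] read 'b'  n24⇒n6 (via fail)
[9] read 'a'  n6⇒n7  ** P1@[8:9]
[10] read 'b'  n7⇒n16
[11] read 'a'  n16⇒n17  ** P1@[10:11]
[12] read 'c'  n17⇒n18
[13] read 'b'  n18⇒n19  ** P4@[8:13]
[14] read 'c'  n19⇒n4 (via fail)
[15] read 'b'  n4⇒n14 (via fail)
[16] read 'c'  n14⇒n13 (via fail)
[17] read 'd'  n13⇒n8 (via fail)  ** P6@[17:17]
[18] read 'c'  n8⇒n11 (via fail)
[19] read 'a'  n11⇒n1 (via fail)
[20] read 'b'  n1⇒n6 (via fail)
[21] read 'a'  n6⇒n7  ** P1@[20:21]
[22] read 'b'  n7⇒n16
[23] read 'a'  n16⇒n17  ** P1@[22:23]
[24] read 'c'  n17⇒n18
[25] read 'b'  n18⇒n19  ** P4@[20:25]
[26] read 'b'  n19⇒n6 (via fail)
[27] read 'a'  n6⇒n7  ** P1@[26:27]
[28] read 'b'  n7⇒n16
[29] read 'b'  n16⇒n6 (via fail)

Result: [[5,6],[7,5],[7,6],[9,1],[11,1],[13,4],[17,6],[21,1],[23,1],[25,4],[27,1]]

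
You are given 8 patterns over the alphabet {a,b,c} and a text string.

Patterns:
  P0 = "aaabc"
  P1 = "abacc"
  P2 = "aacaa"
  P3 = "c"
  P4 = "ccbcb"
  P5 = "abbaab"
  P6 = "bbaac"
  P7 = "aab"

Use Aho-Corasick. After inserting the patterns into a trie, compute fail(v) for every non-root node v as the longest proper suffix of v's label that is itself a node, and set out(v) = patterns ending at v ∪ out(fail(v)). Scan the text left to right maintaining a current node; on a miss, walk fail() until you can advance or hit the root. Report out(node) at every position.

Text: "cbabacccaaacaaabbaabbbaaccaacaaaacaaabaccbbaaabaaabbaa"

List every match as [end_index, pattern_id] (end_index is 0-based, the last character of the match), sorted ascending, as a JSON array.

Build:
Trie nodes:
  0='ε' goto a→1 b→22 c→13
  1='a' goto a→2 b→6
  2='aa' goto a→3 b→27 c→10
  3='aaa' goto b→4
  4='aaab' goto c→5
  5='aaabc' goto ·  [P0 ends]
  6='ab' goto a→7 b→18
  7='aba' goto c→8
  8='abac' goto c→9
  9='abacc' goto ·  [P1 ends]
  10='aac' goto a→11
  11='aaca' goto a→12
  12='aacaa' goto ·  [P2 ends]
  13='c' goto c→14  [P3 ends]
  14='cc' goto b→15
  15='ccb' goto c→16
  16='ccbc' goto b→17
  17='ccbcb' goto ·  [P4 ends]
  18='abb' goto a→19
  19='abba' goto a→20
  20='abbaa' goto b→21
  21='abbaab' goto ·  [P5 ends]
  22='b' goto b→23
  23='bb' goto a→24
  24='bba' goto a→25
  25='bbaa' goto c→26
  26='bbaac' goto ·  [P6 ends]
  27='aab' goto ·  [P7 ends]

BFS fail/out derivation:
  n1('a'): parent n0 fail=0; on 'a' 0 → fail=0;  out ∅∪∅=∅
  n13('c'): parent n0 fail=0; on 'c' 0 → fail=0;  out {3}∪∅={3}
  n22('b'): parent n0 fail=0; on 'b' 0 → fail=0;  out ∅∪∅=∅
  n2('aa'): parent n1 fail=0; on 'a' 0 → fail=1;  out ∅∪∅=∅
  n6('ab'): parent n1 fail=0; on 'b' 0 → fail=22;  out ∅∪∅=∅
  n14('cc'): parent n13 fail=0; on 'c' 0 → fail=13;  out ∅∪{3}={3}
  n23('bb'): parent n22 fail=0; on 'b' 0 → fail=22;  out ∅∪∅=∅
  n3('aaa'): parent n2 fail=1; on 'a' 1 → fail=2;  out ∅∪∅=∅
  n7('aba'): parent n6 fail=22; on 'a' 22→0 → fail=1;  out ∅∪∅=∅
  n10('aac'): parent n2 fail=1; on 'c' 1→0 → fail=13;  out ∅∪{3}={3}
  n15('ccb'): parent n14 fail=13; on 'b' 13→0 → fail=22;  out ∅∪∅=∅
  n18('abb'): parent n6 fail=22; on 'b' 22 → fail=23;  out ∅∪∅=∅
  n24('bba'): parent n23 fail=22; on 'a' 22→0 → fail=1;  out ∅∪∅=∅
  n27('aab'): parent n2 fail=1; on 'b' 1 → fail=6;  out {7}∪∅={7}
  n4('aaab'): parent n3 fail=2; on 'b' 2 → fail=27;  out ∅∪{7}={7}
  n8('abac'): parent n7 fail=1; on 'c' 1→0 → fail=13;  out ∅∪{3}={3}
  n11('aaca'): parent n10 fail=13; on 'a' 13→0 → fail=1;  out ∅∪∅=∅
  n16('ccbc'): parent n15 fail=22; on 'c' 22→0 → fail=13;  out ∅∪{3}={3}
  n19('abba'): parent n18 fail=23; on 'a' 23 → fail=24;  out ∅∪∅=∅
  n25('bbaa'): parent n24 fail=1; on 'a' 1 → fail=2;  out ∅∪∅=∅
  n5('aaabc'): parent n4 fail=27; on 'c' 27→6→22→0 → fail=13;  out {0}∪{3}={0,3}
  n9('abacc'): parent n8 fail=13; on 'c' 13 → fail=14;  out {1}∪{3}={1,3}
  n12('aacaa'): parent n11 fail=1; on 'a' 1 → fail=2;  out {2}∪∅={2}
  n17('ccbcb'): parent n16 fail=13; on 'b' 13→0 → fail=22;  out {4}∪∅={4}
  n20('abbaa'): parent n19 fail=24; on 'a' 24 → fail=25;  out ∅∪∅=∅
  n26('bbaac'): parent n25 fail=2; on 'c' 2 → fail=10;  out {6}∪{3}={3,6}
  n21('abbaab'): parent n20 fail=25; on 'b' 25→2 → fail=27;  out {5}∪{7}={5,7}

Scan:
[0] read 'c'  n0⇒n13  ** P3@[0:0]
[1] read 'b'  n13⇒n22 (fail-walked)
[2] read 'a'  n22⇒n1 (fail-walked)
[3] read 'b'  n1⇒n6
[4] read 'a'  n6⇒n7
[5] read 'c'  n7⇒n8  ** P3@[5:5]
[6] read 'c'  n8⇒n9  ** P1@[2:6],P3@[6:6]
[7] read 'c'  n9⇒n14 (fail-walked)  ** P3@[7:7]
[8] read 'a'  n14⇒n1 (fail-walked)
[9] read 'a'  n1⇒n2
[10] read 'a'  n2⇒n3
[11] read 'c'  n3⇒n10 (fail-walked)  ** P3@[11:11]
[12] read 'a'  n10⇒n11
[13] read 'a'  n11⇒n12  ** P2@[9:13]
[14] read 'a'  n12⇒n3 (fail-walked)
[15] read 'b'  n3⇒n4  ** P7@[13:15]
[16] read 'b'  n4⇒n18 (fail-walked)
[17] read 'a'  n18⇒n19
[18] read 'a'  n19⇒n20
[19] read 'b'  n20⇒n21  ** P5@[14:19],P7@[17:19]
[20] read 'b'  n21⇒n18 (fail-walked)
[21] read 'b'  n18⇒n23 (fail-walked)
[22] read 'a'  n23⇒n24
[23] read 'a'  n24⇒n25
[24] read 'c'  n25⇒n26  ** P3@[24:24],P6@[20:24]
[25] read 'c'  n26⇒n14 (fail-walked)  ** P3@[25:25]
[26] read 'a'  n14⇒n1 (fail-walked)
[27] read 'a'  n1⇒n2
[28] read 'c'  n2⇒n10  ** P3@[28:28]
[29] read 'a'  n10⇒n11
[30] read 'a'  n11⇒n12  ** P2@[26:30]
[31] read 'a'  n12⇒n3 (fail-walked)
[32] read 'a'  n3⇒n3 (fail-walked)
[33] read 'c'  n3⇒n10 (fail-walked)  ** P3@[33:33]
[34] read 'a'  n10⇒n11
[35] read 'a'  n11⇒n12  ** P2@[31:35]
[36] read 'a'  n12⇒n3 (fail-walked)
[37] read 'b'  n3⇒n4  ** P7@[35:37]
[38] read 'a'  n4⇒n7 (fail-walked)
[39] read 'c'  n7⇒n8  ** P3@[39:39]
[40] read 'c'  n8⇒n9  ** P1@[36:40],P3@[40:40]
[41] read 'b'  n9⇒n15 (fail-walked)
[42] read 'b'  n15⇒n23 (fail-walked)
[43] read 'a'  n23⇒n24
[44] read 'a'  n24⇒n25
[45] read 'a'  n25⇒n3 (fail-walked)
[46] read 'b'  n3⇒n4  ** P7@[44:46]
[47] read 'a'  n4⇒n7 (fail-walked)
[48] read 'a'  n7⇒n2 (fail-walked)
[49] read 'a'  n2⇒n3
[50] read 'b'  n3⇒n4  ** P7@[48:50]
[51] read 'b'  n4⇒n18 (fail-walked)
[52] read 'a'  n18⇒n19
[53] read 'a'  n19⇒n20

Matches: [[0,3],[5,3],[6,1],[6,3],[7,3],[11,3],[13,2],[15,7],[19,5],[19,7],[24,3],[24,6],[25,3],[28,3],[30,2],[33,3],[35,2],[37,7],[39,3],[40,1],[40,3],[46,7],[50,7]]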